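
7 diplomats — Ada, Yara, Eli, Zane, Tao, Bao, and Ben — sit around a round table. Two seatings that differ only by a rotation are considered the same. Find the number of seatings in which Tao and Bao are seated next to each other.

Glue Tao and Bao into a block (2 internal orders). Seating 6 units around a circle gives (5)! arrangements.
So 2 × (5)! = 2 × 120 = 240.

240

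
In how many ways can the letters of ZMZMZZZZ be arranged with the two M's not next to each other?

Total arrangements of ZMZMZZZZ: 8!/(6!·2!) = 28.
Arrangements with the M's together: treat MM as one letter, giving (7)!/(6!) = 7.
Hence 28 − 7 = 21.

21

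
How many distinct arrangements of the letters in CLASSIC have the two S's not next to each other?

There are 7!/(2!·2!) = 1260 arrangements of CLASSIC in total.
Arrangements with the S's together: treat SS as one letter, giving (6)!/(2!) = 360.
Subtracting, 1260 − 360 = 900 arrangements keep the S's apart.

900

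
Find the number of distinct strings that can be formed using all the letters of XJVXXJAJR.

10080

The 9 letters of XJVXXJAJR have repeats: J appearing 3 times and X appearing 3 times.
So there are 9! / (3!·3!) = 10080 distinguishable arrangements.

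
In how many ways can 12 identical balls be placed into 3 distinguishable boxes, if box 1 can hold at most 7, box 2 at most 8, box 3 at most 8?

56

By stars and bars, unrestricted non-negative solutions to x_1+…+x_3 = 12 number C(12+2,2) = 91.
Subtract solutions that violate a single cap (substitute x_i' = x_i − (cap_i+1)): x_1 ≥ 8 gives C(6,2) = 15; x_2 ≥ 9 gives C(5,2) = 10; x_3 ≥ 9 gives C(5,2) = 10. Together 35.
No two caps can be exceeded simultaneously, so the pair terms are all 0.
By inclusion–exclusion the count is 91 − 35 + 0 = 56.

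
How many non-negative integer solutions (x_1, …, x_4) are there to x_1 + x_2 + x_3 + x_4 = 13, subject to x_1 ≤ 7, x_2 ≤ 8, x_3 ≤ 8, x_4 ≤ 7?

378

By stars and bars, unrestricted non-negative solutions to x_1+…+x_4 = 13 number C(13+3,3) = 560.
Subtract solutions that violate a single cap (substitute x_i' = x_i − (cap_i+1)): x_1 ≥ 8 gives C(8,3) = 56; x_2 ≥ 9 gives C(7,3) = 35; x_3 ≥ 9 gives C(7,3) = 35; x_4 ≥ 8 gives C(8,3) = 56. Together 182.
No two caps can be exceeded simultaneously, so the pair terms are all 0.
By inclusion–exclusion the count is 560 − 182 + 0 = 378.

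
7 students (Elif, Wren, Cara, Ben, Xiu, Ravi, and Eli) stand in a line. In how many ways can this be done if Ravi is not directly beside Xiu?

Of the 7! = 5040 arrangements, those with Ravi and Xiu adjacent number 2 × 6! = 1440 (treat the pair as a block with 2 internal orders).
So 5040 − 1440 = 3600 arrangements keep them apart.

3600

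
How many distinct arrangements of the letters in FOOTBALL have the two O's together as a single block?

Treat the 2 copies of O as a single block. The multiset to arrange is then {OO, A, B, F, L, L, T}, 7 items in all.
That gives (7)!/(2!) = 2520 arrangements.

2520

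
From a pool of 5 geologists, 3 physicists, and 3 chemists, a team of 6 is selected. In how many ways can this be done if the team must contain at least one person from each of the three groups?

405

Unrestricted: C(11,6) = 462 ways to pick any 6 of the 11.
Selections missing a whole group: no geologists → C(6,6) = 1; no physicists → C(8,6) = 28; no chemists → C(8,6) = 28.
Add back selections omitting two groups (i.e. drawn from a single group): C(5,6) + C(3,6) + C(3,6) = 0.
By inclusion–exclusion: 462 − 57 + 0 = 405.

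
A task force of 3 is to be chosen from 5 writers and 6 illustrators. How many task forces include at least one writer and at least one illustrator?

Unrestricted: C(11,3) = 165 ways to pick any 3 of the 11.
Subtract selections that omit an entire group: no writers → C(6,3) = 20; no illustrators → C(5,3) = 10.
Both groups omitted at once is impossible, so 165 − 30 = 135.

135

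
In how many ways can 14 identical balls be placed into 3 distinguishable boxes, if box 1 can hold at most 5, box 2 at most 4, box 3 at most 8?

Ignoring the caps, the number of non-negative solutions to x_1+…+x_3 = 14 is C(16,2) = 120.
Subtract solutions that violate a single cap (substitute x_i' = x_i − (cap_i+1)): x_1 ≥ 6 gives C(10,2) = 45; x_2 ≥ 5 gives C(11,2) = 55; x_3 ≥ 9 gives C(7,2) = 21. Together 121.
Add back pairs where two caps are both exceeded: 10 + 0 + 1 = 11.
By inclusion–exclusion the count is 120 − 121 + 11 = 10.

10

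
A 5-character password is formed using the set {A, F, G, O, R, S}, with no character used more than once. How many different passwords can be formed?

Choose and order 5 of the 6 symbols: the first character has 6 options, the next 5, and so on down to 2.
That product is 6 × 5 × 4 × 3 × 2 = 720.

720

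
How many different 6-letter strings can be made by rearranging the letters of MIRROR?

Letter multiplicities in MIRROR: I×1, M×1, O×1, R×3.
The number of distinct arrangements is 6!/(3!) = 720/6 = 120.

120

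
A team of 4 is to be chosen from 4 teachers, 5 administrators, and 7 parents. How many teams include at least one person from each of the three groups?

910

Unrestricted: C(16,4) = 1820 ways to pick any 4 of the 16.
Selections missing a whole group: no teachers → C(12,4) = 495; no administrators → C(11,4) = 330; no parents → C(9,4) = 126.
Add back selections omitting two groups (i.e. drawn from a single group): C(4,4) + C(5,4) + C(7,4) = 41.
By inclusion–exclusion: 1820 − 951 + 41 = 910.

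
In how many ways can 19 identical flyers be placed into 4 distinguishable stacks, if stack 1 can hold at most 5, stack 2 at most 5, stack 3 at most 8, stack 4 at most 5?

35

Ignoring the caps, the number of non-negative solutions to x_1+…+x_4 = 19 is C(22,3) = 1540.
Subtract solutions that violate a single cap (substitute x_i' = x_i − (cap_i+1)): x_1 ≥ 6 gives C(16,3) = 560; x_2 ≥ 6 gives C(16,3) = 560; x_3 ≥ 9 gives C(13,3) = 286; x_4 ≥ 6 gives C(16,3) = 560. Together 1966.
Add back pairs where two caps are both exceeded: 120 + 35 + 120 + 35 + 120 + 35 = 465.
Subtract triples: 0 + 4 + 0 + 0 = 4.
By inclusion–exclusion the count is 1540 − 1966 + 465 − 4 = 35.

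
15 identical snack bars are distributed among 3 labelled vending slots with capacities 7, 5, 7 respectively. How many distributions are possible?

Without the upper bounds there are C(17,2) = 136 ways to split 15 among 3 vending slots.
Subtract solutions that violate a single cap (substitute x_i' = x_i − (cap_i+1)): x_1 ≥ 8 gives C(9,2) = 36; x_2 ≥ 6 gives C(11,2) = 55; x_3 ≥ 8 gives C(9,2) = 36. Together 127.
Add back pairs where two caps are both exceeded: 3 + 0 + 3 = 6.
By inclusion–exclusion the count is 136 − 127 + 6 = 15.

15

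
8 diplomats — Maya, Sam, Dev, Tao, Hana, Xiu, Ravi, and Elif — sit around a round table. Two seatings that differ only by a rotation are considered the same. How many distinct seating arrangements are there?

Seat Maya anywhere (absorbing the rotational symmetry), then permute the other 7: (7)! = 5040.

5040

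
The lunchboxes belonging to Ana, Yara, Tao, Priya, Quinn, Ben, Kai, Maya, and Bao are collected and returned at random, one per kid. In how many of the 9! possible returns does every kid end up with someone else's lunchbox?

133496

This is the derangement count D_9: permutations of 9 items with no fixed point.
By inclusion–exclusion this is Σ_{j=0}^{9} (−1)^j C(9,j)·(9−j)!.
Computing: 362880 − 362880 + 181440 − 60480 + 15120 − 3024 + 504 − 72 + 9 − 1 = 133496.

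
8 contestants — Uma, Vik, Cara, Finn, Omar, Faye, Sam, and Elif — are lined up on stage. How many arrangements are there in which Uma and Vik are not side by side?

There are 8! = 40320 arrangements in all. If Uma and Vik are adjacent, merging them into one block gives 2·(7)! = 10080 arrangements.
So 40320 − 10080 = 30240 arrangements keep them apart.

30240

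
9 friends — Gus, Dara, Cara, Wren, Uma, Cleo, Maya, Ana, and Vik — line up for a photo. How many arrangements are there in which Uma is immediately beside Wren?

Glue Uma and Wren into one block (2 internal orders), leaving 8 units to arrange in a row.
That gives 2 × 8! = 2 × 40320 = 80640.

80640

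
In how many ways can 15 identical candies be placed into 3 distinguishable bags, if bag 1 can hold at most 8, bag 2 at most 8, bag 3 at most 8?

52

By stars and bars, unrestricted non-negative solutions to x_1+…+x_3 = 15 number C(15+2,2) = 136.
Subtract solutions that violate a single cap (substitute x_i' = x_i − (cap_i+1)): x_1 ≥ 9 gives C(8,2) = 28; x_2 ≥ 9 gives C(8,2) = 28; x_3 ≥ 9 gives C(8,2) = 28. Together 84.
No two caps can be exceeded simultaneously, so the pair terms are all 0.
By inclusion–exclusion the count is 136 − 84 + 0 = 52.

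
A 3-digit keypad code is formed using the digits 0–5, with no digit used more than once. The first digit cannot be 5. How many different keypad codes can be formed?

100

The first digit has 6−1 = 5 choices (anything except 5).
The remaining 2 digits are filled from the other 5 symbols without repetition: 5 × 4 = 20.
Total: 5 × 20 = 100.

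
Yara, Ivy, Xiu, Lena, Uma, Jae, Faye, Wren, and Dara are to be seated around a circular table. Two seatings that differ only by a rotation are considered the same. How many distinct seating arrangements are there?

Around a circle, 9 distinct people have 9!/9 = (8)! = 40320 rotationally distinct seatings.

40320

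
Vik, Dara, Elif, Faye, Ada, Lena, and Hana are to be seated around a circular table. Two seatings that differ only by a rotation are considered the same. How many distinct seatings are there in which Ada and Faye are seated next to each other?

240

Treat {Ada, Faye} as one unit (2 internal orders) and seat the resulting 6 units around the table: (5)! circular arrangements.
So 2 × (5)! = 2 × 120 = 240.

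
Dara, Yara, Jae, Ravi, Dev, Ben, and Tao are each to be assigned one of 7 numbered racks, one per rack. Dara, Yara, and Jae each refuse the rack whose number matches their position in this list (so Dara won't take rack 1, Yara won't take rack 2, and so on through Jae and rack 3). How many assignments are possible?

Let Aᵢ (for i ∈ {1, 2, 3}) be the placements that put person i in their forbidden rack. Any j of these fix j positions, leaving (7−j)! ways to fill the rest, and there are C(3,j) ways to pick which j.
By inclusion–exclusion, the number of valid placements is Σ_{j=0}^{3} (−1)^j C(3,j)·(7−j)!.
Computing: 5040 − 2160 + 360 − 24 = 3216.

3216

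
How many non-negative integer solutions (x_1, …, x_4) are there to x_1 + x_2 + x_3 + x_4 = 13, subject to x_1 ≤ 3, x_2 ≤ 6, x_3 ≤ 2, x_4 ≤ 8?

54

By stars and bars, unrestricted non-negative solutions to x_1+…+x_4 = 13 number C(13+3,3) = 560.
Subtract solutions that violate a single cap (substitute x_i' = x_i − (cap_i+1)): x_1 ≥ 4 gives C(12,3) = 220; x_2 ≥ 7 gives C(9,3) = 84; x_3 ≥ 3 gives C(13,3) = 286; x_4 ≥ 9 gives C(7,3) = 35. Together 625.
Add back pairs where two caps are both exceeded: 10 + 84 + 1 + 20 + 0 + 4 = 119.
By inclusion–exclusion the count is 560 − 625 + 119 = 54.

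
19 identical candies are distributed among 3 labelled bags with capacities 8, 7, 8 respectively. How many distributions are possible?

15

By stars and bars, unrestricted non-negative solutions to x_1+…+x_3 = 19 number C(19+2,2) = 210.
Subtract solutions that violate a single cap (substitute x_i' = x_i − (cap_i+1)): x_1 ≥ 9 gives C(12,2) = 66; x_2 ≥ 8 gives C(13,2) = 78; x_3 ≥ 9 gives C(12,2) = 66. Together 210.
Add back pairs where two caps are both exceeded: 6 + 3 + 6 = 15.
By inclusion–exclusion the count is 210 − 210 + 15 = 15.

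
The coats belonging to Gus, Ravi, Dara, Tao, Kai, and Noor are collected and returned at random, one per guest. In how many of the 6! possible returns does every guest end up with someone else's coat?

265

This is the derangement count D_6: permutations of 6 items with no fixed point.
By inclusion–exclusion this is Σ_{j=0}^{6} (−1)^j C(6,j)·(6−j)!.
Computing: 720 − 720 + 360 − 120 + 30 − 6 + 1 = 265.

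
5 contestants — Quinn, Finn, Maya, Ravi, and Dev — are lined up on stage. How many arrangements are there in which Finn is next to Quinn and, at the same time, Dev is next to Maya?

Treat {Finn,Quinn} as one block (2 orders) and {Dev,Maya} as another (2 orders).
That leaves 3 units to arrange: 2 × 2 × 3! = 4 × 6 = 24.

24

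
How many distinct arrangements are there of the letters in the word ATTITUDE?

6720

ATTITUDE has 8 letters with T appearing 3 times.
So there are 8! / (3!) = 6720 distinguishable arrangements.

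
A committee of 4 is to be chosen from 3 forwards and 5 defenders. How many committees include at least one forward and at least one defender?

With no constraint there are C(8,4) = 70 possible selections.
Selections missing a whole group: no forwards → C(5,4) = 5; no defenders → C(3,4) = 0.
Both groups omitted at once is impossible, so 70 − 5 = 65.

65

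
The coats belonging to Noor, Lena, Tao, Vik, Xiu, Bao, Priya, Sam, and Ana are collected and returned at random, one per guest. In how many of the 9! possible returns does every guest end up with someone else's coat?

Let Aᵢ be the assignments in which guest i gets their own coat. We want the size of the complement of A₁∪…∪A_9.
By inclusion–exclusion this is Σ_{j=0}^{9} (−1)^j C(9,j)·(9−j)!.
Computing: 362880 − 362880 + 181440 − 60480 + 15120 − 3024 + 504 − 72 + 9 − 1 = 133496.

133496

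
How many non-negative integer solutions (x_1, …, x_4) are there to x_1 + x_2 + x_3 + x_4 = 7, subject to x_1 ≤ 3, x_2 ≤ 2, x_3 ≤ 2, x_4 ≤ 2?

10

Without the upper bounds there are C(10,3) = 120 ways to split 7 among 4 variables.
Subtract solutions that violate a single cap (substitute x_i' = x_i − (cap_i+1)): x_1 ≥ 4 gives C(6,3) = 20; x_2 ≥ 3 gives C(7,3) = 35; x_3 ≥ 3 gives C(7,3) = 35; x_4 ≥ 3 gives C(7,3) = 35. Together 125.
Add back pairs where two caps are both exceeded: 1 + 1 + 1 + 4 + 4 + 4 = 15.
By inclusion–exclusion the count is 120 − 125 + 15 = 10.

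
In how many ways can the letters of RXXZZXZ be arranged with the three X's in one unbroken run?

20

Treat the 3 copies of X as a single block. The multiset to arrange is then {XXX, R, Z, Z, Z}, 5 items in all.
That gives (5)!/(3!) = 20 arrangements.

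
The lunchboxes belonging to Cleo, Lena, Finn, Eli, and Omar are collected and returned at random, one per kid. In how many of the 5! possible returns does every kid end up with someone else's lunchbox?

44

This is the derangement count D_5: permutations of 5 items with no fixed point.
By inclusion–exclusion this is Σ_{j=0}^{5} (−1)^j C(5,j)·(5−j)!.
Computing: 120 − 120 + 60 − 20 + 5 − 1 = 44.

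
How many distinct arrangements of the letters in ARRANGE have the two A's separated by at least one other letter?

900

There are 7!/(2!·2!) = 1260 arrangements of ARRANGE in total.
If the two A's are adjacent, glue them into one block, leaving 6 items to arrange: (6)!/(2!) = 360 ways.
Hence 1260 − 360 = 900.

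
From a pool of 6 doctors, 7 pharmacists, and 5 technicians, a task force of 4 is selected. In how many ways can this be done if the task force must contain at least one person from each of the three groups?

Unrestricted: C(18,4) = 3060 ways to pick any 4 of the 18.
Selections missing a whole group: no doctors → C(12,4) = 495; no pharmacists → C(11,4) = 330; no technicians → C(13,4) = 715.
Add back selections omitting two groups (i.e. drawn from a single group): C(6,4) + C(7,4) + C(5,4) = 55.
By inclusion–exclusion: 3060 − 1540 + 55 = 1575.

1575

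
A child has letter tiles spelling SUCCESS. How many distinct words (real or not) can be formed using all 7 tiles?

420

SUCCESS has 7 letters with C appearing twice and S appearing 3 times.
The number of distinct arrangements is 7!/(3!·2!) = 5040/12 = 420.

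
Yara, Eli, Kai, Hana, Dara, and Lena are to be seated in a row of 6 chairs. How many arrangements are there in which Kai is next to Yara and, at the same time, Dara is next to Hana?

96

Treat {Kai,Yara} as one block (2 orders) and {Dara,Hana} as another (2 orders).
That leaves 4 units to arrange: 2 × 2 × 4! = 4 × 24 = 96.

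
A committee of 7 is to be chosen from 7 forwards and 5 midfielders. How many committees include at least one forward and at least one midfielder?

Unrestricted: C(12,7) = 792 ways to pick any 7 of the 12.
Selections missing a whole group: no forwards → C(5,7) = 0; no midfielders → C(7,7) = 1.
Both groups omitted at once is impossible, so 792 − 1 = 791.

791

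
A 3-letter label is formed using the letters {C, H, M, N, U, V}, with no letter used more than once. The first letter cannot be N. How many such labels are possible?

100

The first letter has 6−1 = 5 choices (anything except N).
The remaining 2 letters are filled from the other 5 symbols without repetition: 5 × 4 = 20.
Total: 5 × 20 = 100.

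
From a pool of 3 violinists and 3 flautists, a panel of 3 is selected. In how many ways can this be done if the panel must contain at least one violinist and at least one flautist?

18

With no constraint there are C(6,3) = 20 possible selections.
Subtract selections that omit an entire group: no violinists → C(3,3) = 1; no flautists → C(3,3) = 1.
Both groups omitted at once is impossible, so 20 − 2 = 18.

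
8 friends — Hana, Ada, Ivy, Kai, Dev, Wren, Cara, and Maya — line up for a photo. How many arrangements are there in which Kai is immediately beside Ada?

Treat {Kai, Ada} as a single unit. There are 7 units to order, and the pair itself can be ordered 2 ways.
That gives 2 × 7! = 2 × 5040 = 10080.

10080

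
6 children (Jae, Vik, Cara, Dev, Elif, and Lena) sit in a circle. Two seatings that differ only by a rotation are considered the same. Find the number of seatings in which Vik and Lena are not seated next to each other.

72

All circular seatings of 6 people number (5)! = 120.
Those with Vik next to Lena: fuse the pair into one unit and seat 5 units around a circle — 2·(4)! = 48.
Subtracting, 120 − 48 = 72.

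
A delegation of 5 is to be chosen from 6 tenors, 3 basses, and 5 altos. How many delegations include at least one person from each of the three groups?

1365

Total 5-person selections from all 14: C(14,5) = 2002.
Subtract selections that omit an entire group: no tenors → C(8,5) = 56; no basses → C(11,5) = 462; no altos → C(9,5) = 126.
Add back selections omitting two groups (i.e. drawn from a single group): C(6,5) + C(3,5) + C(5,5) = 7.
By inclusion–exclusion: 2002 − 644 + 7 = 1365.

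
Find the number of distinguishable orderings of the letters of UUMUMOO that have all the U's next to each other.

Treat the 3 copies of U as a single block. The multiset to arrange is then {UUU, M, M, O, O}, 5 items in all.
That gives (5)!/(2!·2!) = 30 arrangements.

30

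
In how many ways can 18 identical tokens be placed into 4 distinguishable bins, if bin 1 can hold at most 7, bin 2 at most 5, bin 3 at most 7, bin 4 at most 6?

Ignoring the caps, the number of non-negative solutions to x_1+…+x_4 = 18 is C(21,3) = 1330.
Subtract solutions that violate a single cap (substitute x_i' = x_i − (cap_i+1)): x_1 ≥ 8 gives C(13,3) = 286; x_2 ≥ 6 gives C(15,3) = 455; x_3 ≥ 8 gives C(13,3) = 286; x_4 ≥ 7 gives C(14,3) = 364. Together 1391.
Add back pairs where two caps are both exceeded: 35 + 10 + 20 + 35 + 56 + 20 = 176.
By inclusion–exclusion the count is 1330 − 1391 + 176 = 115.

115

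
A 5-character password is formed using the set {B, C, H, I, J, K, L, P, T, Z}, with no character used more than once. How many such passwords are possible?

Choose and order 5 of the 10 symbols: the first character has 10 options, the next 9, and so on down to 6.
10 × 9 × 8 × 7 × 6 = 30240.

30240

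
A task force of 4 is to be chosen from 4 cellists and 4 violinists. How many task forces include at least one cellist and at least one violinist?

68

Unrestricted: C(8,4) = 70 ways to pick any 4 of the 8.
Selections missing a whole group: no cellists → C(4,4) = 1; no violinists → C(4,4) = 1.
Both groups omitted at once is impossible, so 70 − 2 = 68.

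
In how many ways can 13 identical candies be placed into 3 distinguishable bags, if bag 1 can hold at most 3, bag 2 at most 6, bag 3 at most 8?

14

By stars and bars, unrestricted non-negative solutions to x_1+…+x_3 = 13 number C(13+2,2) = 105.
Subtract solutions that violate a single cap (substitute x_i' = x_i − (cap_i+1)): x_1 ≥ 4 gives C(11,2) = 55; x_2 ≥ 7 gives C(8,2) = 28; x_3 ≥ 9 gives C(6,2) = 15. Together 98.
Add back pairs where two caps are both exceeded: 6 + 1 + 0 = 7.
By inclusion–exclusion the count is 105 − 98 + 7 = 14.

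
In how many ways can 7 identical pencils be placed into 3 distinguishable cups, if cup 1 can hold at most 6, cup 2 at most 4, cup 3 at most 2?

14

Without the upper bounds there are C(9,2) = 36 ways to split 7 among 3 cups.
Subtract solutions that violate a single cap (substitute x_i' = x_i − (cap_i+1)): x_1 ≥ 7 gives C(2,2) = 1; x_2 ≥ 5 gives C(4,2) = 6; x_3 ≥ 3 gives C(6,2) = 15. Together 22.
No two caps can be exceeded simultaneously, so the pair terms are all 0.
By inclusion–exclusion the count is 36 − 22 + 0 = 14.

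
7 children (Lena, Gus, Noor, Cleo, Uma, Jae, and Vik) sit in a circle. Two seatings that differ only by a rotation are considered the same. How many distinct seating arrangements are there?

720

Seat Lena anywhere (absorbing the rotational symmetry), then permute the other 6: (6)! = 720.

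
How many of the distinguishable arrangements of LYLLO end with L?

12

With the last slot taken by L, it remains to arrange the other 4 letters (YLLO).
Those 4 letters have L appearing twice, giving (4)!/(2!) = 12.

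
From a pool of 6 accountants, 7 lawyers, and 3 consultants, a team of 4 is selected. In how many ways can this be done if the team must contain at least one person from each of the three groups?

Unrestricted: C(16,4) = 1820 ways to pick any 4 of the 16.
Subtract selections that omit an entire group: no accountants → C(10,4) = 210; no lawyers → C(9,4) = 126; no consultants → C(13,4) = 715.
Add back selections omitting two groups (i.e. drawn from a single group): C(6,4) + C(7,4) + C(3,4) = 50.
By inclusion–exclusion: 1820 − 1051 + 50 = 819.

819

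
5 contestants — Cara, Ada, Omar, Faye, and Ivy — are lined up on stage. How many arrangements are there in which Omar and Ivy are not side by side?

There are 5! = 120 arrangements in all. If Omar and Ivy are adjacent, merging them into one block gives 2·(4)! = 48 arrangements.
Complementary counting: 120 − 48 = 72.

72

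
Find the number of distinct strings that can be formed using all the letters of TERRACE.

1260

Letter multiplicities in TERRACE: A×1, C×1, E×2, R×2, T×1.
So there are 7! / (2!·2!) = 1260 distinguishable arrangements.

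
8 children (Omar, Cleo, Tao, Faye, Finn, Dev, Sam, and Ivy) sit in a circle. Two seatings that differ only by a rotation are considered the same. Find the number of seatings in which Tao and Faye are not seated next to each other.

3600

Without the restriction there are (7)! = 5040 seatings.
Seatings with Tao beside Faye: treat them as a block with 2 internal orders, giving 2 × (6)! = 1440.
Subtracting, 5040 − 1440 = 3600.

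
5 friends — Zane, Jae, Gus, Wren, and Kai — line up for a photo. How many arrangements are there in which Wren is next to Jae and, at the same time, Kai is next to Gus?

Treat {Wren,Jae} as one block (2 orders) and {Kai,Gus} as another (2 orders).
That leaves 3 units to arrange: 2 × 2 × 3! = 4 × 6 = 24.

24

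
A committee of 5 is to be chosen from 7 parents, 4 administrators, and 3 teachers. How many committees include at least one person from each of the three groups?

1288

Total 5-person selections from all 14: C(14,5) = 2002.
Selections missing a whole group: no parents → C(7,5) = 21; no administrators → C(10,5) = 252; no teachers → C(11,5) = 462.
Add back selections omitting two groups (i.e. drawn from a single group): C(7,5) + C(4,5) + C(3,5) = 21.
By inclusion–exclusion: 2002 − 735 + 21 = 1288.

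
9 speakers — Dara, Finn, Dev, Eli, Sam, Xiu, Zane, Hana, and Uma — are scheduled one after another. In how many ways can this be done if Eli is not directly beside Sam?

282240

Of the 9! = 362880 arrangements, those with Eli and Sam adjacent number 2 × 8! = 80640 (treat the pair as a block with 2 internal orders).
Complementary counting: 362880 − 80640 = 282240.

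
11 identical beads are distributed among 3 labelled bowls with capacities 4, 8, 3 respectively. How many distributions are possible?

14

Ignoring the caps, the number of non-negative solutions to x_1+…+x_3 = 11 is C(13,2) = 78.
Subtract solutions that violate a single cap (substitute x_i' = x_i − (cap_i+1)): x_1 ≥ 5 gives C(8,2) = 28; x_2 ≥ 9 gives C(4,2) = 6; x_3 ≥ 4 gives C(9,2) = 36. Together 70.
Add back pairs where two caps are both exceeded: 0 + 6 + 0 = 6.
By inclusion–exclusion the count is 78 − 70 + 6 = 14.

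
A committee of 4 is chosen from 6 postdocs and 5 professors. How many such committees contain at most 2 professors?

Split by how many professors are chosen (0 through 2).
Sum: C(5,0)·C(6,4) + C(5,1)·C(6,3) + C(5,2)·C(6,2) = 15 + 100 + 150 = 265.

265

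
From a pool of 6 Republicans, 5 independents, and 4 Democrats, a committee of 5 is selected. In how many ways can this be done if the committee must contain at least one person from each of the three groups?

With no constraint there are C(15,5) = 3003 possible selections.
Selections missing a whole group: no Republicans → C(9,5) = 126; no independents → C(10,5) = 252; no Democrats → C(11,5) = 462.
Add back selections omitting two groups (i.e. drawn from a single group): C(6,5) + C(5,5) + C(4,5) = 7.
By inclusion–exclusion: 3003 − 840 + 7 = 2170.

2170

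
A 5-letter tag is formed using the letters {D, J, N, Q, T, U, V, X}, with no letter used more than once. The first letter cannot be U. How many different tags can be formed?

5880

The first letter has 8−1 = 7 choices (anything except U).
The remaining 4 letters are filled from the other 7 symbols without repetition: 7 × 6 × 5 × 4 = 840.
Total: 7 × 840 = 5880.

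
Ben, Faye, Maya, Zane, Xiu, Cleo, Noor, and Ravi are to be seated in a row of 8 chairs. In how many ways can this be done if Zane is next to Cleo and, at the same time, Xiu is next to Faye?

Treat {Zane,Cleo} as one block (2 orders) and {Xiu,Faye} as another (2 orders).
That leaves 6 units to arrange: 2 × 2 × 6! = 4 × 720 = 2880.

2880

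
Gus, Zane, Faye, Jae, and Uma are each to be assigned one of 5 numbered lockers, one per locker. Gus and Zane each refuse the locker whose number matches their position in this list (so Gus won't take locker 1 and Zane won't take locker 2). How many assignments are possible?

78

Let Aᵢ (for i ∈ {1, 2}) be the placements that put person i in their forbidden locker. Any j of these fix j positions, leaving (5−j)! ways to fill the rest, and there are C(2,j) ways to pick which j.
By inclusion–exclusion, the number of valid placements is Σ_{j=0}^{2} (−1)^j C(2,j)·(5−j)!.
Computing: 120 − 48 + 6 = 78.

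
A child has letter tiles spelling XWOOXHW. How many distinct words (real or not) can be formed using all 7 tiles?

630

The 7 letters of XWOOXHW have repeats: O appearing twice, W appearing twice, and X appearing twice.
So there are 7! / (2!·2!·2!) = 630 distinguishable arrangements.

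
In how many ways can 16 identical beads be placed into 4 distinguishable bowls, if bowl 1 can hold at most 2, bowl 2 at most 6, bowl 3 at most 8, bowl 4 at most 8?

105

By stars and bars, unrestricted non-negative solutions to x_1+…+x_4 = 16 number C(16+3,3) = 969.
Subtract solutions that violate a single cap (substitute x_i' = x_i − (cap_i+1)): x_1 ≥ 3 gives C(16,3) = 560; x_2 ≥ 7 gives C(12,3) = 220; x_3 ≥ 9 gives C(10,3) = 120; x_4 ≥ 9 gives C(10,3) = 120. Together 1020.
Add back pairs where two caps are both exceeded: 84 + 35 + 35 + 1 + 1 + 0 = 156.
By inclusion–exclusion the count is 969 − 1020 + 156 = 105.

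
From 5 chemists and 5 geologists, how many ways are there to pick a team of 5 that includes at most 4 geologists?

251

Split by how many geologists are chosen (0 through 4).
Sum: C(5,0)·C(5,5) + C(5,1)·C(5,4) + C(5,2)·C(5,3) + C(5,3)·C(5,2) + C(5,4)·C(5,1) = 1 + 25 + 100 + 100 + 25 = 251.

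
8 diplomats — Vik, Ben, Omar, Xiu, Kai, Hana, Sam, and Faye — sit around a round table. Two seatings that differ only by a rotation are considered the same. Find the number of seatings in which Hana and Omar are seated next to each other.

1440

Treat {Hana, Omar} as one unit (2 internal orders) and seat the resulting 7 units around the table: (6)! circular arrangements.
So 2 × (6)! = 2 × 720 = 1440.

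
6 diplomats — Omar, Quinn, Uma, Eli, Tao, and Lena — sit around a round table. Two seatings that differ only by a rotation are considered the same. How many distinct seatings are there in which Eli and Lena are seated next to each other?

48

Glue Eli and Lena into a block (2 internal orders). Seating 5 units around a circle gives (4)! arrangements.
So 2 × (4)! = 2 × 24 = 48.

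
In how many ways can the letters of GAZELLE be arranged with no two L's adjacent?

Total arrangements of GAZELLE: 7!/(2!·2!) = 1260.
If the two L's are adjacent, glue them into one block, leaving 6 items to arrange: (6)!/(2!) = 360 ways.
Hence 1260 − 360 = 900.

900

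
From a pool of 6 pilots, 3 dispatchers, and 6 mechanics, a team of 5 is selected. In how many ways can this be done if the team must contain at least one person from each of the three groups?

Total 5-person selections from all 15: C(15,5) = 3003.
Subtract selections that omit an entire group: no pilots → C(9,5) = 126; no dispatchers → C(12,5) = 792; no mechanics → C(9,5) = 126.
Add back selections omitting two groups (i.e. drawn from a single group): C(6,5) + C(3,5) + C(6,5) = 12.
By inclusion–exclusion: 3003 − 1044 + 12 = 1971.

1971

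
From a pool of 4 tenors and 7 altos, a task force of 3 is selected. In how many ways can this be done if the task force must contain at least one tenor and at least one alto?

126

With no constraint there are C(11,3) = 165 possible selections.
Selections missing a whole group: no tenors → C(7,3) = 35; no altos → C(4,3) = 4.
Both groups omitted at once is impossible, so 165 − 39 = 126.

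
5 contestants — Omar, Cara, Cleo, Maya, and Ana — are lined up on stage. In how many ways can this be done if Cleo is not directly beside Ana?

72

There are 5! = 120 arrangements in all. If Cleo and Ana are adjacent, merging them into one block gives 2·(4)! = 48 arrangements.
So 120 − 48 = 72 arrangements keep them apart.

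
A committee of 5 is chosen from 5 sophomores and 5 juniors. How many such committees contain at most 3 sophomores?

Split by how many sophomores are chosen (0 through 3).
Sum: C(5,0)·C(5,5) + C(5,1)·C(5,4) + C(5,2)·C(5,3) + C(5,3)·C(5,2) = 1 + 25 + 100 + 100 = 226.

226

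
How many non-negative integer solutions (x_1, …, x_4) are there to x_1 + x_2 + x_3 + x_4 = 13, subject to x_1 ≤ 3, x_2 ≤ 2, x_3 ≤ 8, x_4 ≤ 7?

By stars and bars, unrestricted non-negative solutions to x_1+…+x_4 = 13 number C(13+3,3) = 560.
Subtract solutions that violate a single cap (substitute x_i' = x_i − (cap_i+1)): x_1 ≥ 4 gives C(12,3) = 220; x_2 ≥ 3 gives C(13,3) = 286; x_3 ≥ 9 gives C(7,3) = 35; x_4 ≥ 8 gives C(8,3) = 56. Together 597.
Add back pairs where two caps are both exceeded: 84 + 1 + 4 + 4 + 10 + 0 = 103.
By inclusion–exclusion the count is 560 − 597 + 103 = 66.

66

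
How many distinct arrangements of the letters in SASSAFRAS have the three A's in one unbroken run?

Treat the 3 copies of A as a single block. The multiset to arrange is then {AAA, F, R, S, S, S, S}, 7 items in all.
That gives (7)!/(4!) = 210 arrangements.

210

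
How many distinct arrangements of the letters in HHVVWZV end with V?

180

Fix V in the last position and arrange the remaining 6 letters.
Those 6 letters have H appearing twice and V appearing twice, giving (6)!/(2!·2!) = 180.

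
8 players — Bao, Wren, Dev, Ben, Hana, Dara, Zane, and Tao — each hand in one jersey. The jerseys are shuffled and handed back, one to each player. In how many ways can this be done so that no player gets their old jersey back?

14833

This is the derangement count D_8: permutations of 8 items with no fixed point.
By inclusion–exclusion this is Σ_{j=0}^{8} (−1)^j C(8,j)·(8−j)!.
Computing: 40320 − 40320 + 20160 − 6720 + 1680 − 336 + 56 − 8 + 1 = 14833.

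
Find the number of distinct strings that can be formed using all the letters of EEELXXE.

105

EEELXXE has 7 letters with E appearing 4 times and X appearing twice.
So there are 7! / (4!·2!) = 105 distinguishable arrangements.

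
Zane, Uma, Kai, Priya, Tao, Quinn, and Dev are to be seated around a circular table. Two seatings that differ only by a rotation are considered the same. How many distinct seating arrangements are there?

720

Seat Zane anywhere (absorbing the rotational symmetry), then permute the other 6: (6)! = 720.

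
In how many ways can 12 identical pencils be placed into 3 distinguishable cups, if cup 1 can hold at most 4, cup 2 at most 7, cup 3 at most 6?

By stars and bars, unrestricted non-negative solutions to x_1+…+x_3 = 12 number C(12+2,2) = 91.
Subtract solutions that violate a single cap (substitute x_i' = x_i − (cap_i+1)): x_1 ≥ 5 gives C(9,2) = 36; x_2 ≥ 8 gives C(6,2) = 15; x_3 ≥ 7 gives C(7,2) = 21. Together 72.
Add back pairs where two caps are both exceeded: 0 + 1 + 0 = 1.
By inclusion–exclusion the count is 91 − 72 + 1 = 20.

20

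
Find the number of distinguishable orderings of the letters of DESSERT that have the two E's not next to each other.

900

Total arrangements of DESSERT: 7!/(2!·2!) = 1260.
Arrangements with the E's together: treat EE as one letter, giving (6)!/(2!) = 360.
Subtracting, 1260 − 360 = 900 arrangements keep the E's apart.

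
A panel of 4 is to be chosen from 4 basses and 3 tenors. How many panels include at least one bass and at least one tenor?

34

With no constraint there are C(7,4) = 35 possible selections.
Subtract selections that omit an entire group: no basses → C(3,4) = 0; no tenors → C(4,4) = 1.
Both groups omitted at once is impossible, so 35 − 1 = 34.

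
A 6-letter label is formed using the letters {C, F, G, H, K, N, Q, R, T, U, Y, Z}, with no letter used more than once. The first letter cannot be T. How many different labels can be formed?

The first letter has 12−1 = 11 choices (anything except T).
The remaining 5 letters are filled from the other 11 symbols without repetition: 11 × 10 × 9 × 8 × 7 = 55440.
Total: 11 × 55440 = 609840.

609840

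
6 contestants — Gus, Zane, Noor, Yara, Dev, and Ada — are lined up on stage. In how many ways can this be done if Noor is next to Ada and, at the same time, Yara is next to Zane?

96

Treat {Noor,Ada} as one block (2 orders) and {Yara,Zane} as another (2 orders).
That leaves 4 units to arrange: 2 × 2 × 4! = 4 × 24 = 96.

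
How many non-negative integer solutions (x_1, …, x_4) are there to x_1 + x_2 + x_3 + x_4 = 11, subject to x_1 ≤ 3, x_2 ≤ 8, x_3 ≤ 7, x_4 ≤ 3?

Ignoring the caps, the number of non-negative solutions to x_1+…+x_4 = 11 is C(14,3) = 364.
Subtract solutions that violate a single cap (substitute x_i' = x_i − (cap_i+1)): x_1 ≥ 4 gives C(10,3) = 120; x_2 ≥ 9 gives C(5,3) = 10; x_3 ≥ 8 gives C(6,3) = 20; x_4 ≥ 4 gives C(10,3) = 120. Together 270.
Add back pairs where two caps are both exceeded: 0 + 0 + 20 + 0 + 0 + 0 = 20.
By inclusion–exclusion the count is 364 − 270 + 20 = 114.

114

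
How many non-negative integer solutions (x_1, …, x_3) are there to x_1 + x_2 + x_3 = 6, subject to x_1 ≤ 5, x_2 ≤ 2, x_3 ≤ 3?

11

Without the upper bounds there are C(8,2) = 28 ways to split 6 among 3 variables.
Subtract solutions that violate a single cap (substitute x_i' = x_i − (cap_i+1)): x_1 ≥ 6 gives C(2,2) = 1; x_2 ≥ 3 gives C(5,2) = 10; x_3 ≥ 4 gives C(4,2) = 6. Together 17.
No two caps can be exceeded simultaneously, so the pair terms are all 0.
By inclusion–exclusion the count is 28 − 17 + 0 = 11.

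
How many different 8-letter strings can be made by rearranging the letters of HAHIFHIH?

The 8 letters of HAHIFHIH have repeats: H appearing 4 times and I appearing twice.
So there are 8! / (4!·2!) = 840 distinguishable arrangements.

840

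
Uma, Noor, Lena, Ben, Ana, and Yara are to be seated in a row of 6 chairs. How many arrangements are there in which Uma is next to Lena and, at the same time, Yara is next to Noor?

96

Treat {Uma,Lena} as one block (2 orders) and {Yara,Noor} as another (2 orders).
That leaves 4 units to arrange: 2 × 2 × 4! = 4 × 24 = 96.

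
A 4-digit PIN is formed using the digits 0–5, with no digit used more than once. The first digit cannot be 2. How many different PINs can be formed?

300

The first digit has 6−1 = 5 choices (anything except 2).
The remaining 3 digits are filled from the other 5 symbols without repetition: 5 × 4 × 3 = 60.
Total: 5 × 60 = 300.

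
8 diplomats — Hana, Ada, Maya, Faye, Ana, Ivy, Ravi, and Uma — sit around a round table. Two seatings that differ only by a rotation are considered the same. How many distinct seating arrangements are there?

5040

Seat Hana anywhere (absorbing the rotational symmetry), then permute the other 7: (7)! = 5040.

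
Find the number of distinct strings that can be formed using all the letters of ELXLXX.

Letter multiplicities in ELXLXX: E×1, L×2, X×3.
So there are 6! / (3!·2!) = 60 distinguishable arrangements.

60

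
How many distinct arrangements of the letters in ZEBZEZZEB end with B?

280

Fix B in the last position and arrange the remaining 8 letters.
Those 8 letters have E appearing 3 times and Z appearing 4 times, giving (8)!/(4!·3!) = 280.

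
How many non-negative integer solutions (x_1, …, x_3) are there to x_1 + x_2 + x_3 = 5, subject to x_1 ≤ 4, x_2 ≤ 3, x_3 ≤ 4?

16

By stars and bars, unrestricted non-negative solutions to x_1+…+x_3 = 5 number C(5+2,2) = 21.
Subtract solutions that violate a single cap (substitute x_i' = x_i − (cap_i+1)): x_1 ≥ 5 gives C(2,2) = 1; x_2 ≥ 4 gives C(3,2) = 3; x_3 ≥ 5 gives C(2,2) = 1. Together 5.
No two caps can be exceeded simultaneously, so the pair terms are all 0.
By inclusion–exclusion the count is 21 − 5 + 0 = 16.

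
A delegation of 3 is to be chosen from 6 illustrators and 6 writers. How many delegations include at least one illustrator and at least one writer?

180

Total 3-person selections from all 12: C(12,3) = 220.
Selections missing a whole group: no illustrators → C(6,3) = 20; no writers → C(6,3) = 20.
Both groups omitted at once is impossible, so 220 − 40 = 180.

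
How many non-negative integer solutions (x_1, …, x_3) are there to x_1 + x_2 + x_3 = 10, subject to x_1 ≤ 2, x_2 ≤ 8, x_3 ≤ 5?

Without the upper bounds there are C(12,2) = 66 ways to split 10 among 3 variables.
Subtract solutions that violate a single cap (substitute x_i' = x_i − (cap_i+1)): x_1 ≥ 3 gives C(9,2) = 36; x_2 ≥ 9 gives C(3,2) = 3; x_3 ≥ 6 gives C(6,2) = 15. Together 54.
Add back pairs where two caps are both exceeded: 0 + 3 + 0 = 3.
By inclusion–exclusion the count is 66 − 54 + 3 = 15.

15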